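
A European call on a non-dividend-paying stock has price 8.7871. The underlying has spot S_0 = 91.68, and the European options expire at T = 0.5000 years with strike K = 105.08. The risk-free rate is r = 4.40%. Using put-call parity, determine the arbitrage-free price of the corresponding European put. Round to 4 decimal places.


Put-call parity: C - P = S_0 * exp(-qT) - K * exp(-rT).
S_0 * exp(-qT) = 91.6800 * 1.00000000 = 91.68000000
K * exp(-rT) = 105.0800 * 0.97824024 = 102.79348390
P = C - S*exp(-qT) + K*exp(-rT)
P = 8.7871 - 91.68000000 + 102.79348390 = 19.9006

Answer: Put price = 19.9006


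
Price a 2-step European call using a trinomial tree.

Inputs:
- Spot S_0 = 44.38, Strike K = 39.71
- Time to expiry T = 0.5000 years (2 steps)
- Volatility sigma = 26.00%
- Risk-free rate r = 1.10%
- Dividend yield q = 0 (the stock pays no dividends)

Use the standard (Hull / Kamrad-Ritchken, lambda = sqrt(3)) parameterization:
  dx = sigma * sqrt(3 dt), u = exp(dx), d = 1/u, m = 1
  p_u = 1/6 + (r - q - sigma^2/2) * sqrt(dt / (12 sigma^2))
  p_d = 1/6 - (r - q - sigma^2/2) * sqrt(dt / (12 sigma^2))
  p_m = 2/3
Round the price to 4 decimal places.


Answer: Price = V(0,0) = 6.2688

Derivation:
dt = T/N = 0.250000; dx = sigma*sqrt(3*dt) = 0.225167
u = exp(dx) = 1.252531; d = 1/u = 0.798383
p_u = 0.154009, p_m = 0.666667, p_d = 0.179324
Discount per step: exp(-r*dt) = 0.997254
Stock lattice S(k, j) with j the centered position index:
  k=0: S(0,+0) = 44.3800
  k=1: S(1,-1) = 35.4322; S(1,+0) = 44.3800; S(1,+1) = 55.5873
  k=2: S(2,-2) = 28.2885; S(2,-1) = 35.4322; S(2,+0) = 44.3800; S(2,+1) = 55.5873; S(2,+2) = 69.6249
Terminal payoffs V(N, j) = max(S_T - K, 0):
  V(2,-2) = 0.000000; V(2,-1) = 0.000000; V(2,+0) = 4.670000; V(2,+1) = 15.877343; V(2,+2) = 29.914891
Backward induction: V(k, j) = exp(-r*dt) * [p_u * V(k+1, j+1) + p_m * V(k+1, j) + p_d * V(k+1, j-1)]
  V(1,-1) = exp(-r*dt) * [p_u*4.670000 + p_m*0.000000 + p_d*0.000000] = 0.717249
  V(1,+0) = exp(-r*dt) * [p_u*15.877343 + p_m*4.670000 + p_d*0.000000] = 5.543328
  V(1,+1) = exp(-r*dt) * [p_u*29.914891 + p_m*15.877343 + p_d*4.670000] = 15.985491
  V(0,+0) = exp(-r*dt) * [p_u*15.985491 + p_m*5.543328 + p_d*0.717249] = 6.268824


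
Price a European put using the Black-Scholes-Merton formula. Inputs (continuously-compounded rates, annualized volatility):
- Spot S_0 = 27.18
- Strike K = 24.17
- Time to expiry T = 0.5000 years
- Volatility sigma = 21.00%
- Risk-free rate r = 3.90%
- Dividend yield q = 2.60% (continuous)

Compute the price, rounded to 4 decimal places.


d1 = (ln(S/K) + (r - q + 0.5*sigma^2) * T) / (sigma * sqrt(T)) = 0.90842489
d2 = d1 - sigma * sqrt(T) = 0.75993247
exp(-rT) = 0.98068890; exp(-qT) = 0.98708414
P = K * exp(-rT) * N(-d2) - S_0 * exp(-qT) * N(-d1)
N(-d1) = 0.18182689; N(-d2) = 0.22364748
P = 24.1700 * 0.98068890 * 0.22364748 - 27.1800 * 0.98708414 * 0.18182689 = 0.4229

Answer: Price = 0.4229


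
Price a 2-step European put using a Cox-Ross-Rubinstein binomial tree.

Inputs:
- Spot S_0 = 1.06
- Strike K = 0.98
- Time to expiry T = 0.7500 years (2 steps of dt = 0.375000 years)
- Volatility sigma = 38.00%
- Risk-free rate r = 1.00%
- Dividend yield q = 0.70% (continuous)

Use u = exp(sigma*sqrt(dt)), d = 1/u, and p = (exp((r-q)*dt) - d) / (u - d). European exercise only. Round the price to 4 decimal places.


Answer: Price = V(0,0) = 0.0963

Derivation:
dt = T/N = 0.375000
u = exp(sigma*sqrt(dt)) = 1.262005; d = 1/u = 0.792390
p = (exp((r-q)*dt) - d) / (u - d) = 0.444483
Discount per step: exp(-r*dt) = 0.996257
Stock lattice S(k, i) with i counting down-moves:
  k=0: S(0,0) = 1.0600
  k=1: S(1,0) = 1.3377; S(1,1) = 0.8399
  k=2: S(2,0) = 1.6882; S(2,1) = 1.0600; S(2,2) = 0.6656
Terminal payoffs V(N, i) = max(K - S_T, 0):
  V(2,0) = 0.000000; V(2,1) = 0.000000; V(2,2) = 0.314445
Backward induction: V(k, i) = exp(-r*dt) * [p * V(k+1, i) + (1-p) * V(k+1, i+1)].
  V(1,0) = exp(-r*dt) * [p*0.000000 + (1-p)*0.000000] = 0.000000
  V(1,1) = exp(-r*dt) * [p*0.000000 + (1-p)*0.314445] = 0.174026
  V(0,0) = exp(-r*dt) * [p*0.000000 + (1-p)*0.174026] = 0.096313


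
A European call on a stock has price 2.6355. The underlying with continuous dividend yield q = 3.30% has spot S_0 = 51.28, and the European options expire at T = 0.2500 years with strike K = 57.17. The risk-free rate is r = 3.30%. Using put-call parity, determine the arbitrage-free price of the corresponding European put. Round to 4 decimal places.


Put-call parity: C - P = S_0 * exp(-qT) - K * exp(-rT).
S_0 * exp(-qT) = 51.2800 * 0.99178394 = 50.85868033
K * exp(-rT) = 57.1700 * 0.99178394 = 56.70028773
P = C - S*exp(-qT) + K*exp(-rT)
P = 2.6355 - 50.85868033 + 56.70028773 = 8.4771

Answer: Put price = 8.4771


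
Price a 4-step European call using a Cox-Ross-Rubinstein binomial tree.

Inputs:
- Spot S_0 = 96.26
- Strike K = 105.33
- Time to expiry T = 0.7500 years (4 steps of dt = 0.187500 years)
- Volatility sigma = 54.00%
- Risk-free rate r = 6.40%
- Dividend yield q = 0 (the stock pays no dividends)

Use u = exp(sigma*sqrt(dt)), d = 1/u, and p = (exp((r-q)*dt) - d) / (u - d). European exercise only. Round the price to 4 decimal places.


Answer: Price = V(0,0) = 16.3842

Derivation:
dt = T/N = 0.187500
u = exp(sigma*sqrt(dt)) = 1.263426; d = 1/u = 0.791499
p = (exp((r-q)*dt) - d) / (u - d) = 0.467389
Discount per step: exp(-r*dt) = 0.988072
Stock lattice S(k, i) with i counting down-moves:
  k=0: S(0,0) = 96.2600
  k=1: S(1,0) = 121.6174; S(1,1) = 76.1897
  k=2: S(2,0) = 153.6545; S(2,1) = 96.2600; S(2,2) = 60.3040
  k=3: S(3,0) = 194.1310; S(3,1) = 121.6174; S(3,2) = 76.1897; S(3,3) = 47.7306
  k=4: S(4,0) = 245.2702; S(4,1) = 153.6545; S(4,2) = 96.2600; S(4,3) = 60.3040; S(4,4) = 37.7787
Terminal payoffs V(N, i) = max(S_T - K, 0):
  V(4,0) = 139.940161; V(4,1) = 48.324501; V(4,2) = 0.000000; V(4,3) = 0.000000; V(4,4) = 0.000000
Backward induction: V(k, i) = exp(-r*dt) * [p * V(k+1, i) + (1-p) * V(k+1, i+1)].
  V(3,0) = exp(-r*dt) * [p*139.940161 + (1-p)*48.324501] = 90.057455
  V(3,1) = exp(-r*dt) * [p*48.324501 + (1-p)*0.000000] = 22.316925
  V(3,2) = exp(-r*dt) * [p*0.000000 + (1-p)*0.000000] = 0.000000
  V(3,3) = exp(-r*dt) * [p*0.000000 + (1-p)*0.000000] = 0.000000
  V(2,0) = exp(-r*dt) * [p*90.057455 + (1-p)*22.316925] = 53.334239
  V(2,1) = exp(-r*dt) * [p*22.316925 + (1-p)*0.000000] = 10.306266
  V(2,2) = exp(-r*dt) * [p*0.000000 + (1-p)*0.000000] = 0.000000
  V(1,0) = exp(-r*dt) * [p*53.334239 + (1-p)*10.306266] = 30.054245
  V(1,1) = exp(-r*dt) * [p*10.306266 + (1-p)*0.000000] = 4.759577
  V(0,0) = exp(-r*dt) * [p*30.054245 + (1-p)*4.759577] = 16.384232


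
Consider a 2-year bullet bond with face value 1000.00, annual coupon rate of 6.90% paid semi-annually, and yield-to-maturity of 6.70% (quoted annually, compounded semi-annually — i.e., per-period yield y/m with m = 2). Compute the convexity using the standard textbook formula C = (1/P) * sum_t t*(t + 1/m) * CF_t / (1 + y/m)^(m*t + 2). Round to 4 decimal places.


Answer: Convexity = 4.3772

Derivation:
Coupon per period c = face * coupon_rate / m = 34.500000
Periods per year m = 2; per-period yield y/m = 0.033500
Number of cashflows N = 4
Cashflows (t years, CF_t, discount factor 1/(1+y/m)^(m*t), PV):
  t = 0.5000: CF_t = 34.500000, DF = 0.967586, PV = 33.381713
  t = 1.0000: CF_t = 34.500000, DF = 0.936222, PV = 32.299674
  t = 1.5000: CF_t = 34.500000, DF = 0.905876, PV = 31.252708
  t = 2.0000: CF_t = 1034.500000, DF = 0.876512, PV = 906.752102
Price P = sum_t PV_t = 1003.686196
Convexity numerator sum_t t*(t + 1/m) * CF_t / (1+y/m)^(m*t + 2):
  t = 0.5000: term = 15.626354
  t = 1.0000: term = 45.359518
  t = 1.5000: term = 87.778458
  t = 2.0000: term = 4244.608247
Convexity = (1/P) * sum = 4393.372577 / 1003.686196 = 4.377237


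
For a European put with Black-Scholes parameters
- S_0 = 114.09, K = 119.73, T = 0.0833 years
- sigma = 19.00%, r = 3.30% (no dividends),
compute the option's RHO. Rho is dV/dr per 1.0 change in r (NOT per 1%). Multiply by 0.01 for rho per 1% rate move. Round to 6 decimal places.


Answer: Rho = -7.999985

Derivation:
d1 = -0.8023576699; d2 = -0.8571949747
phi(d1) = 0.2891448665; exp(-qT) = 1.0000000000; exp(-rT) = 0.9972548748
N(-d2) = 0.8043314304
Rho = -K*T*exp(-rT)*N(-d2) = -119.7300 * 0.0833 * 0.9972548748 * 0.8043314304 = -7.999985


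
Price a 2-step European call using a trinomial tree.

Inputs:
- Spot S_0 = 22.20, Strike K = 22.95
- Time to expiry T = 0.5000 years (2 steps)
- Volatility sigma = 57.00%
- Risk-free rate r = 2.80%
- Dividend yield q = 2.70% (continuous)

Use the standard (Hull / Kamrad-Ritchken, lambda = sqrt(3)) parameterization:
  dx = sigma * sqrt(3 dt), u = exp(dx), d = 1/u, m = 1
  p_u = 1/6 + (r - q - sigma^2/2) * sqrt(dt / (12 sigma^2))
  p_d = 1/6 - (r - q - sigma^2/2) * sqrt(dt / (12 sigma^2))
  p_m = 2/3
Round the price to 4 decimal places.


Answer: Price = V(0,0) = 2.7908

Derivation:
dt = T/N = 0.250000; dx = sigma*sqrt(3*dt) = 0.493634
u = exp(dx) = 1.638260; d = 1/u = 0.610404
p_u = 0.125784, p_m = 0.666667, p_d = 0.207550
Discount per step: exp(-r*dt) = 0.993024
Stock lattice S(k, j) with j the centered position index:
  k=0: S(0,+0) = 22.2000
  k=1: S(1,-1) = 13.5510; S(1,+0) = 22.2000; S(1,+1) = 36.3694
  k=2: S(2,-2) = 8.2716; S(2,-1) = 13.5510; S(2,+0) = 22.2000; S(2,+1) = 36.3694; S(2,+2) = 59.5825
Terminal payoffs V(N, j) = max(S_T - K, 0):
  V(2,-2) = 0.000000; V(2,-1) = 0.000000; V(2,+0) = 0.000000; V(2,+1) = 13.419364; V(2,+2) = 36.632461
Backward induction: V(k, j) = exp(-r*dt) * [p_u * V(k+1, j+1) + p_m * V(k+1, j) + p_d * V(k+1, j-1)]
  V(1,-1) = exp(-r*dt) * [p_u*0.000000 + p_m*0.000000 + p_d*0.000000] = 0.000000
  V(1,+0) = exp(-r*dt) * [p_u*13.419364 + p_m*0.000000 + p_d*0.000000] = 1.676163
  V(1,+1) = exp(-r*dt) * [p_u*36.632461 + p_m*13.419364 + p_d*0.000000] = 13.459462
  V(0,+0) = exp(-r*dt) * [p_u*13.459462 + p_m*1.676163 + p_d*0.000000] = 2.790818


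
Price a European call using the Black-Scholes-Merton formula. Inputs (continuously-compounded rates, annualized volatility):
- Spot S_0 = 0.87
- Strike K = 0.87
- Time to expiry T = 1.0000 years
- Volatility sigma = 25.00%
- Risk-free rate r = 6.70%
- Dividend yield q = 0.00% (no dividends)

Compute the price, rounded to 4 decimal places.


Answer: Price = 0.1149

Derivation:
d1 = (ln(S/K) + (r - q + 0.5*sigma^2) * T) / (sigma * sqrt(T)) = 0.39300000
d2 = d1 - sigma * sqrt(T) = 0.14300000
exp(-rT) = 0.93519520; exp(-qT) = 1.00000000
C = S_0 * exp(-qT) * N(d1) - K * exp(-rT) * N(d2)
N(d1) = 0.65284026; N(d2) = 0.55685491
C = 0.8700 * 1.00000000 * 0.65284026 - 0.8700 * 0.93519520 * 0.55685491 = 0.1149


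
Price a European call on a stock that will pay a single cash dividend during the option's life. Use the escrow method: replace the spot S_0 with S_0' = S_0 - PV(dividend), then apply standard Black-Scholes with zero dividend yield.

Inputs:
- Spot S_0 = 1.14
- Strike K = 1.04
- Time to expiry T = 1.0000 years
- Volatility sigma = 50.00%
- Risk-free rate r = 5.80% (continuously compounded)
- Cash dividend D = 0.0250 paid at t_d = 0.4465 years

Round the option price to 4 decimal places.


Answer: Price = 0.2807

Derivation:
PV(D) = D * exp(-r * t_d) = 0.0250 * 0.97443545 = 0.02436089
S_0' = S_0 - PV(D) = 1.1400 - 0.02436089 = 1.11563911
d1 = (ln(S_0'/K) + (r + sigma^2/2)*T) / (sigma*sqrt(T)) = 0.50641345
d2 = d1 - sigma*sqrt(T) = 0.00641345
exp(-rT) = 0.94364995
N(d1) = 0.69371678; N(d2) = 0.50255858
C = S_0' * N(d1) - K * exp(-rT) * N(d2) = 1.11563911 * 0.69371678 - 1.0400 * 0.94364995 * 0.50255858 = 0.2807


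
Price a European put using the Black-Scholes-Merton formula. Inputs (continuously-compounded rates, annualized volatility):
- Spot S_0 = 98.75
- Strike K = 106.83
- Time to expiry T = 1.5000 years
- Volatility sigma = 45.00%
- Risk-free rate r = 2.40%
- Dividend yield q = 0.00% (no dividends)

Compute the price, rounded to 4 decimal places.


d1 = (ln(S/K) + (r - q + 0.5*sigma^2) * T) / (sigma * sqrt(T)) = 0.19818661
d2 = d1 - sigma * sqrt(T) = -0.35294858
exp(-rT) = 0.96464029; exp(-qT) = 1.00000000
P = K * exp(-rT) * N(-d2) - S_0 * exp(-qT) * N(-d1)
N(-d1) = 0.42144953; N(-d2) = 0.63793650
P = 106.8300 * 0.96464029 * 0.63793650 - 98.7500 * 1.00000000 * 0.42144953 = 24.1228

Answer: Price = 24.1228


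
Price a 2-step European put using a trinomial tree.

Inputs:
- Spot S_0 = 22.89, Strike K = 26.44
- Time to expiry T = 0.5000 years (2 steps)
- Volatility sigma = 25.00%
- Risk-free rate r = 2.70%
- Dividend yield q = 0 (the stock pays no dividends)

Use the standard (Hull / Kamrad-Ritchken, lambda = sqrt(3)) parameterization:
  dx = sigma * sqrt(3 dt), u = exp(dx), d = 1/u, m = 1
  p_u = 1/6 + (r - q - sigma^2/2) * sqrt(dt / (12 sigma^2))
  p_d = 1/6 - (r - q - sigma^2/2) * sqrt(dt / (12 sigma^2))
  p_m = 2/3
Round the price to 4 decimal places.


Answer: Price = V(0,0) = 3.8594

Derivation:
dt = T/N = 0.250000; dx = sigma*sqrt(3*dt) = 0.216506
u = exp(dx) = 1.241731; d = 1/u = 0.805327
p_u = 0.164213, p_m = 0.666667, p_d = 0.169120
Discount per step: exp(-r*dt) = 0.993273
Stock lattice S(k, j) with j the centered position index:
  k=0: S(0,+0) = 22.8900
  k=1: S(1,-1) = 18.4339; S(1,+0) = 22.8900; S(1,+1) = 28.4232
  k=2: S(2,-2) = 14.8454; S(2,-1) = 18.4339; S(2,+0) = 22.8900; S(2,+1) = 28.4232; S(2,+2) = 35.2940
Terminal payoffs V(N, j) = max(K - S_T, 0):
  V(2,-2) = 11.594639; V(2,-1) = 8.006055; V(2,+0) = 3.550000; V(2,+1) = 0.000000; V(2,+2) = 0.000000
Backward induction: V(k, j) = exp(-r*dt) * [p_u * V(k+1, j+1) + p_m * V(k+1, j) + p_d * V(k+1, j-1)]
  V(1,-1) = exp(-r*dt) * [p_u*3.550000 + p_m*8.006055 + p_d*11.594639] = 7.828197
  V(1,+0) = exp(-r*dt) * [p_u*0.000000 + p_m*3.550000 + p_d*8.006055] = 3.695624
  V(1,+1) = exp(-r*dt) * [p_u*0.000000 + p_m*0.000000 + p_d*3.550000] = 0.596339
  V(0,+0) = exp(-r*dt) * [p_u*0.596339 + p_m*3.695624 + p_d*7.828197] = 3.859444


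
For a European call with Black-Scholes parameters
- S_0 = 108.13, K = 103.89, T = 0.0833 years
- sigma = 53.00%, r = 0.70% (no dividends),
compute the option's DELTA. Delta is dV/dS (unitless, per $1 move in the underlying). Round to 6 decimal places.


Answer: Delta = 0.633749

Derivation:
d1 = 0.3417996700; d2 = 0.1888324513
phi(d1) = 0.3763062244; exp(-qT) = 1.0000000000; exp(-rT) = 0.9994170700
N(d1) = 0.6337491710
Delta = exp(-qT) * N(d1) = 1.0000000000 * 0.6337491710 = 0.633749


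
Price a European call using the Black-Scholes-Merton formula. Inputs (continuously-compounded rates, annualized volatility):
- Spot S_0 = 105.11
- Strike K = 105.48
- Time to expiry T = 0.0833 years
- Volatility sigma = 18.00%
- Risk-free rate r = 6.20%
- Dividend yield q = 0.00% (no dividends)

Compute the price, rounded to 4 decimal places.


Answer: Price = 2.2642

Derivation:
d1 = (ln(S/K) + (r - q + 0.5*sigma^2) * T) / (sigma * sqrt(T)) = 0.05774887
d2 = d1 - sigma * sqrt(T) = 0.00579774
exp(-rT) = 0.99484871; exp(-qT) = 1.00000000
C = S_0 * exp(-qT) * N(d1) - K * exp(-rT) * N(d2)
N(d1) = 0.52302567; N(d2) = 0.50231295
C = 105.1100 * 1.00000000 * 0.52302567 - 105.4800 * 0.99484871 * 0.50231295 = 2.2642


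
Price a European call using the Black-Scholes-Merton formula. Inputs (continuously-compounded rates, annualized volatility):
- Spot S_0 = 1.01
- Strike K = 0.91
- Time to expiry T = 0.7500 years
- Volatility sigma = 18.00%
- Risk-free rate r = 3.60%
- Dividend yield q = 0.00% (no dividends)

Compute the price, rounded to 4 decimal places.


d1 = (ln(S/K) + (r - q + 0.5*sigma^2) * T) / (sigma * sqrt(T)) = 0.91998206
d2 = d1 - sigma * sqrt(T) = 0.76409749
exp(-rT) = 0.97336124; exp(-qT) = 1.00000000
C = S_0 * exp(-qT) * N(d1) - K * exp(-rT) * N(d2)
N(d1) = 0.82120893; N(d2) = 0.77759543
C = 1.0100 * 1.00000000 * 0.82120893 - 0.9100 * 0.97336124 * 0.77759543 = 0.1407

Answer: Price = 0.1407


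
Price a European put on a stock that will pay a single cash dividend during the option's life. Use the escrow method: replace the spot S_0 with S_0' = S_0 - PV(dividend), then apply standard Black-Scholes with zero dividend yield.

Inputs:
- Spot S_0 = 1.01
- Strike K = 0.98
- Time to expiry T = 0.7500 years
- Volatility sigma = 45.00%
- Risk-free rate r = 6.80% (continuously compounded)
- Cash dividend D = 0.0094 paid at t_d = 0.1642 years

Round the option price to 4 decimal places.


Answer: Price = 0.1170

Derivation:
PV(D) = D * exp(-r * t_d) = 0.0094 * 0.98889650 = 0.00929563
S_0' = S_0 - PV(D) = 1.0100 - 0.00929563 = 1.00070437
d1 = (ln(S_0'/K) + (r + sigma^2/2)*T) / (sigma*sqrt(T)) = 0.37936873
d2 = d1 - sigma*sqrt(T) = -0.01034270
exp(-rT) = 0.95027867
N(-d1) = 0.35220703; N(-d2) = 0.50412607
P = K * exp(-rT) * N(-d2) - S_0' * N(-d1) = 0.9800 * 0.95027867 * 0.50412607 - 1.00070437 * 0.35220703 = 0.1170


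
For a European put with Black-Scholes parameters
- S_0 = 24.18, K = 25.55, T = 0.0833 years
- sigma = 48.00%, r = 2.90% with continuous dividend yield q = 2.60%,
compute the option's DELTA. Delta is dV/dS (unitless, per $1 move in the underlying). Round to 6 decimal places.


Answer: Delta = -0.626709

Derivation:
d1 = -0.3267403233; d2 = -0.4652766723
phi(d1) = 0.3782052835; exp(-qT) = 0.9978365437; exp(-rT) = 0.9975872155
N(-d1) = 0.6280678504
Delta = -exp(-qT) * N(-d1) = -0.9978365437 * 0.6280678504 = -0.626709


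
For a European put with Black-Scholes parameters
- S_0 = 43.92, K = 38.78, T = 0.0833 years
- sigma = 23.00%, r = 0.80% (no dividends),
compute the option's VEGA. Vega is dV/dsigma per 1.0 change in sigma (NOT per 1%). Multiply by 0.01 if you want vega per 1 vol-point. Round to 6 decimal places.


d1 = 1.9182132399; d2 = 1.8518312393
phi(d1) = 0.0633734959; exp(-qT) = 1.0000000000; exp(-rT) = 0.9993338220
Vega = S * exp(-qT) * phi(d1) * sqrt(T) = 43.9200 * 1.0000000000 * 0.0633734959 * 0.2886173938 = 0.803327

Answer: Vega = 0.803327


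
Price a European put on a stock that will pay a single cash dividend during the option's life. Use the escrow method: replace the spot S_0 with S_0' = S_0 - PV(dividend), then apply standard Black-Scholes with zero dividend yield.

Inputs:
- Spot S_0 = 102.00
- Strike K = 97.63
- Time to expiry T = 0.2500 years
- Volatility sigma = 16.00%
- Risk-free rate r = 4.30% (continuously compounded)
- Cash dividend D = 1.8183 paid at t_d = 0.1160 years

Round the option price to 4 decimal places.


PV(D) = D * exp(-r * t_d) = 1.8183 * 0.99502442 = 1.80925290
S_0' = S_0 - PV(D) = 102.0000 - 1.80925290 = 100.19074710
d1 = (ln(S_0'/K) + (r + sigma^2/2)*T) / (sigma*sqrt(T)) = 0.49801271
d2 = d1 - sigma*sqrt(T) = 0.41801271
exp(-rT) = 0.98930757
N(-d1) = 0.30923754; N(-d2) = 0.33796891
P = K * exp(-rT) * N(-d2) - S_0' * N(-d1) = 97.6300 * 0.98930757 * 0.33796891 - 100.19074710 * 0.30923754 = 1.6604

Answer: Price = 1.6604


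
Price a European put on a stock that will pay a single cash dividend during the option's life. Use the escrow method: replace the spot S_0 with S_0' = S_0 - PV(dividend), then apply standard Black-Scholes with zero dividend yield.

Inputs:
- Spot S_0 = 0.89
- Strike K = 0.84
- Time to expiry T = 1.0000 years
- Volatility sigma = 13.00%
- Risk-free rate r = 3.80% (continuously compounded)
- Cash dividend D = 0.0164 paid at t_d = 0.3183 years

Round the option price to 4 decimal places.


PV(D) = D * exp(-r * t_d) = 0.0164 * 0.98797746 = 0.01620283
S_0' = S_0 - PV(D) = 0.8900 - 0.01620283 = 0.87379717
d1 = (ln(S_0'/K) + (r + sigma^2/2)*T) / (sigma*sqrt(T)) = 0.66074143
d2 = d1 - sigma*sqrt(T) = 0.53074143
exp(-rT) = 0.96271294
N(-d1) = 0.25438908; N(-d2) = 0.29779899
P = K * exp(-rT) * N(-d2) - S_0' * N(-d1) = 0.8400 * 0.96271294 * 0.29779899 - 0.87379717 * 0.25438908 = 0.0185

Answer: Price = 0.0185


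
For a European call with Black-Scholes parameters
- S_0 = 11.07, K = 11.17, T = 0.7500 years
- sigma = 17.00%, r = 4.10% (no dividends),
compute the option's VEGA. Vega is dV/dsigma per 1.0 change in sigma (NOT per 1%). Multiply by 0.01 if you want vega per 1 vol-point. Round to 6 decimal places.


Answer: Vega = 3.732027

Derivation:
d1 = 0.2213943589; d2 = 0.0741700402
phi(d1) = 0.3892839456; exp(-qT) = 1.0000000000; exp(-rT) = 0.9697179723
Vega = S * exp(-qT) * phi(d1) * sqrt(T) = 11.0700 * 1.0000000000 * 0.3892839456 * 0.8660254038 = 3.732027


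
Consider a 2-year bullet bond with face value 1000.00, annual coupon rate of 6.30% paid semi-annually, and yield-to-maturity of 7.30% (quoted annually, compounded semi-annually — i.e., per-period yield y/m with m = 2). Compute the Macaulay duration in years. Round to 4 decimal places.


Coupon per period c = face * coupon_rate / m = 31.500000
Periods per year m = 2; per-period yield y/m = 0.036500
Number of cashflows N = 4
Cashflows (t years, CF_t, discount factor 1/(1+y/m)^(m*t), PV):
  t = 0.5000: CF_t = 31.500000, DF = 0.964785, PV = 30.390738
  t = 1.0000: CF_t = 31.500000, DF = 0.930811, PV = 29.320538
  t = 1.5000: CF_t = 31.500000, DF = 0.898033, PV = 28.288025
  t = 2.0000: CF_t = 1031.500000, DF = 0.866409, PV = 893.700512
Price P = sum_t PV_t = 981.699814
Macaulay numerator sum_t t * PV_t:
  t * PV_t at t = 0.5000: 15.195369
  t * PV_t at t = 1.0000: 29.320538
  t * PV_t at t = 1.5000: 42.432038
  t * PV_t at t = 2.0000: 1787.401023
Macaulay duration D = (sum_t t * PV_t) / P = 1874.348969 / 981.699814 = 1.909289

Answer: Macaulay duration = 1.9093 years


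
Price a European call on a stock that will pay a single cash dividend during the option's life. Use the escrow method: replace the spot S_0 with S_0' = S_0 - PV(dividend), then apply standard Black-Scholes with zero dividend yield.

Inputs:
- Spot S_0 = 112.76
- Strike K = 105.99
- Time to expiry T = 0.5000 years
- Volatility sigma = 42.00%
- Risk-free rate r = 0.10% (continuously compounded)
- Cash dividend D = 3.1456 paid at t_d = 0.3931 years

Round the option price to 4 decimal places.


PV(D) = D * exp(-r * t_d) = 3.1456 * 0.99960698 = 3.14436371
S_0' = S_0 - PV(D) = 112.7600 - 3.14436371 = 109.61563629
d1 = (ln(S_0'/K) + (r + sigma^2/2)*T) / (sigma*sqrt(T)) = 0.26343189
d2 = d1 - sigma*sqrt(T) = -0.03355295
exp(-rT) = 0.99950012
N(d1) = 0.60389114; N(d2) = 0.48661682
C = S_0' * N(d1) - K * exp(-rT) * N(d2) = 109.61563629 * 0.60389114 - 105.9900 * 0.99950012 * 0.48661682 = 14.6452

Answer: Price = 14.6452


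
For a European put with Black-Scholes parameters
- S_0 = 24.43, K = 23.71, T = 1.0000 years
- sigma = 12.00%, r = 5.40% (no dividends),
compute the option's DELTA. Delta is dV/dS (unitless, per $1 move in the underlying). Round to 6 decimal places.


Answer: Delta = -0.223839

Derivation:
d1 = 0.7592915433; d2 = 0.6392915433
phi(d1) = 0.2990332951; exp(-qT) = 1.0000000000; exp(-rT) = 0.9474321065
N(-d1) = 0.2238390876
Delta = -exp(-qT) * N(-d1) = -1.0000000000 * 0.2238390876 = -0.223839


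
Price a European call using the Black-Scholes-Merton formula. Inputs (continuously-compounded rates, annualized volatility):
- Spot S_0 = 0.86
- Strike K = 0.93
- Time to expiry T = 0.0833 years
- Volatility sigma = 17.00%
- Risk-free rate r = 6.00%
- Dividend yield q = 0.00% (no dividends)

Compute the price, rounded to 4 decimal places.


Answer: Price = 0.0013

Derivation:
d1 = (ln(S/K) + (r - q + 0.5*sigma^2) * T) / (sigma * sqrt(T)) = -1.46847193
d2 = d1 - sigma * sqrt(T) = -1.51753688
exp(-rT) = 0.99501447; exp(-qT) = 1.00000000
C = S_0 * exp(-qT) * N(d1) - K * exp(-rT) * N(d2)
N(d1) = 0.07098804; N(d2) = 0.06456559
C = 0.8600 * 1.00000000 * 0.07098804 - 0.9300 * 0.99501447 * 0.06456559 = 0.0013


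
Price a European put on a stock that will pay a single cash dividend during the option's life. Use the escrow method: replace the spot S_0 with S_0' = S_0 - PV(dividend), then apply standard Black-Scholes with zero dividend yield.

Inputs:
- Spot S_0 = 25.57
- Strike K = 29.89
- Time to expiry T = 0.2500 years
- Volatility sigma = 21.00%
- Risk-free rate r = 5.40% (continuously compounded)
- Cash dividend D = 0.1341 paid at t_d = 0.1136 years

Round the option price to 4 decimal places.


PV(D) = D * exp(-r * t_d) = 0.1341 * 0.99388438 = 0.13327989
S_0' = S_0 - PV(D) = 25.5700 - 0.13327989 = 25.43672011
d1 = (ln(S_0'/K) + (r + sigma^2/2)*T) / (sigma*sqrt(T)) = -1.35540641
d2 = d1 - sigma*sqrt(T) = -1.46040641
exp(-rT) = 0.98659072
N(-d1) = 0.91235595; N(-d2) = 0.92791079
P = K * exp(-rT) * N(-d2) - S_0' * N(-d1) = 29.8900 * 0.98659072 * 0.92791079 - 25.43672011 * 0.91235595 = 4.1560

Answer: Price = 4.1560


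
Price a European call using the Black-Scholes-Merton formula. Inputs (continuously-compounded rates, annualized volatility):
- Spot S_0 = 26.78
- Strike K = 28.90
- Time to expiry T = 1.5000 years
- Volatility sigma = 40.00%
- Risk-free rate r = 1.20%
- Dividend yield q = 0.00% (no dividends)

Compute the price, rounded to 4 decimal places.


Answer: Price = 4.5719

Derivation:
d1 = (ln(S/K) + (r - q + 0.5*sigma^2) * T) / (sigma * sqrt(T)) = 0.12617678
d2 = d1 - sigma * sqrt(T) = -0.36372117
exp(-rT) = 0.98216103; exp(-qT) = 1.00000000
C = S_0 * exp(-qT) * N(d1) - K * exp(-rT) * N(d2)
N(d1) = 0.55020400; N(d2) = 0.35803312
C = 26.7800 * 1.00000000 * 0.55020400 - 28.9000 * 0.98216103 * 0.35803312 = 4.5719


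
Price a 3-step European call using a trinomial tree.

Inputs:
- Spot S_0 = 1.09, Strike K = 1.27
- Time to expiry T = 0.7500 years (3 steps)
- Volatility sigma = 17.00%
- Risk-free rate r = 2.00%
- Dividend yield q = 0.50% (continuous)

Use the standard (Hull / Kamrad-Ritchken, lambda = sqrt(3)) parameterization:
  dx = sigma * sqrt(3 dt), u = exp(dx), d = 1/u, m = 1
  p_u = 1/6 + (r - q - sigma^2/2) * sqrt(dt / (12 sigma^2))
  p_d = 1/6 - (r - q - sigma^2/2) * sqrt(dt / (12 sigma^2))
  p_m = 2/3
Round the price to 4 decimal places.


dt = T/N = 0.250000; dx = sigma*sqrt(3*dt) = 0.147224
u = exp(dx) = 1.158614; d = 1/u = 0.863100
p_u = 0.167134, p_m = 0.666667, p_d = 0.166200
Discount per step: exp(-r*dt) = 0.995012
Stock lattice S(k, j) with j the centered position index:
  k=0: S(0,+0) = 1.0900
  k=1: S(1,-1) = 0.9408; S(1,+0) = 1.0900; S(1,+1) = 1.2629
  k=2: S(2,-2) = 0.8120; S(2,-1) = 0.9408; S(2,+0) = 1.0900; S(2,+1) = 1.2629; S(2,+2) = 1.4632
  k=3: S(3,-3) = 0.7008; S(3,-2) = 0.8120; S(3,-1) = 0.9408; S(3,+0) = 1.0900; S(3,+1) = 1.2629; S(3,+2) = 1.4632; S(3,+3) = 1.6953
Terminal payoffs V(N, j) = max(S_T - K, 0):
  V(3,-3) = 0.000000; V(3,-2) = 0.000000; V(3,-1) = 0.000000; V(3,+0) = 0.000000; V(3,+1) = 0.000000; V(3,+2) = 0.193201; V(3,+3) = 0.425285
Backward induction: V(k, j) = exp(-r*dt) * [p_u * V(k+1, j+1) + p_m * V(k+1, j) + p_d * V(k+1, j-1)]
  V(2,-2) = exp(-r*dt) * [p_u*0.000000 + p_m*0.000000 + p_d*0.000000] = 0.000000
  V(2,-1) = exp(-r*dt) * [p_u*0.000000 + p_m*0.000000 + p_d*0.000000] = 0.000000
  V(2,+0) = exp(-r*dt) * [p_u*0.000000 + p_m*0.000000 + p_d*0.000000] = 0.000000
  V(2,+1) = exp(-r*dt) * [p_u*0.193201 + p_m*0.000000 + p_d*0.000000] = 0.032129
  V(2,+2) = exp(-r*dt) * [p_u*0.425285 + p_m*0.193201 + p_d*0.000000] = 0.198883
  V(1,-1) = exp(-r*dt) * [p_u*0.000000 + p_m*0.000000 + p_d*0.000000] = 0.000000
  V(1,+0) = exp(-r*dt) * [p_u*0.032129 + p_m*0.000000 + p_d*0.000000] = 0.005343
  V(1,+1) = exp(-r*dt) * [p_u*0.198883 + p_m*0.032129 + p_d*0.000000] = 0.054387
  V(0,+0) = exp(-r*dt) * [p_u*0.054387 + p_m*0.005343 + p_d*0.000000] = 0.012589

Answer: Price = V(0,0) = 0.0126


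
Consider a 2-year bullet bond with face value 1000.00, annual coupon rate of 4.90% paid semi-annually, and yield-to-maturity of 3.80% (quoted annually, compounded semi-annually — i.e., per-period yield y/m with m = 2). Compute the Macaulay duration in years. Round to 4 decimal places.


Coupon per period c = face * coupon_rate / m = 24.500000
Periods per year m = 2; per-period yield y/m = 0.019000
Number of cashflows N = 4
Cashflows (t years, CF_t, discount factor 1/(1+y/m)^(m*t), PV):
  t = 0.5000: CF_t = 24.500000, DF = 0.981354, PV = 24.043180
  t = 1.0000: CF_t = 24.500000, DF = 0.963056, PV = 23.594877
  t = 1.5000: CF_t = 24.500000, DF = 0.945099, PV = 23.154933
  t = 2.0000: CF_t = 1024.500000, DF = 0.927477, PV = 950.200439
Price P = sum_t PV_t = 1020.993429
Macaulay numerator sum_t t * PV_t:
  t * PV_t at t = 0.5000: 12.021590
  t * PV_t at t = 1.0000: 23.594877
  t * PV_t at t = 1.5000: 34.732400
  t * PV_t at t = 2.0000: 1900.400878
Macaulay duration D = (sum_t t * PV_t) / P = 1970.749744 / 1020.993429 = 1.930228

Answer: Macaulay duration = 1.9302 years


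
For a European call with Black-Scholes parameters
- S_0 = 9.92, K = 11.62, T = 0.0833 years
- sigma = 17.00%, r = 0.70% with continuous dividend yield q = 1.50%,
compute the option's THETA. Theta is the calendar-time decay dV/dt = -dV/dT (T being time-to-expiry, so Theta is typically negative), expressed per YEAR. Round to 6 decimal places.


Answer: Theta = -0.006623

Derivation:
d1 = -3.2128336585; d2 = -3.2618986155
phi(d1) = 0.0022879739; exp(-qT) = 0.9987512803; exp(-rT) = 0.9994170700
Theta = -S*exp(-qT)*phi(d1)*sigma/(2*sqrt(T)) - r*K*exp(-rT)*N(d2) + q*S*exp(-qT)*N(d1)
N(d1) = 0.0006571619; N(d2) = 0.0005533436; sqrt(T) = 0.2886173938
Term 1 = -9.9200 * 0.9987512803 * 0.0022879739 * 0.1700 / (2 * 0.2886173938) = -0.0066760028
Term 2 = -0.0070 * 11.6200 * 0.9994170700 * 0.0005533436 = -0.0000449827
Term 3 = 0.0150 * 9.9200 * 0.9987512803 * 0.0006571619 = 0.0000976636
Theta = -0.0066760028 + (-0.0000449827) + (0.0000976636) = -0.006623


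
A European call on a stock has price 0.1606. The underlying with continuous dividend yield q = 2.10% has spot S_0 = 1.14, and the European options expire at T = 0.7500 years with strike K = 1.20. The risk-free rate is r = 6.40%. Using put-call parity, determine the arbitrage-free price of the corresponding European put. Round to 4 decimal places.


Put-call parity: C - P = S_0 * exp(-qT) - K * exp(-rT).
S_0 * exp(-qT) = 1.1400 * 0.98437338 = 1.12218566
K * exp(-rT) = 1.2000 * 0.95313379 = 1.14376054
P = C - S*exp(-qT) + K*exp(-rT)
P = 0.1606 - 1.12218566 + 1.14376054 = 0.1822

Answer: Put price = 0.1822


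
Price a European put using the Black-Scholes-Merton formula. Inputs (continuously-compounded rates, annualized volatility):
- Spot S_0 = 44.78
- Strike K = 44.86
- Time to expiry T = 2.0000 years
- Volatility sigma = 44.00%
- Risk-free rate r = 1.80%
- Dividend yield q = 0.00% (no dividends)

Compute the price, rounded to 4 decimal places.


Answer: Price = 10.0182

Derivation:
d1 = (ln(S/K) + (r - q + 0.5*sigma^2) * T) / (sigma * sqrt(T)) = 0.36611270
d2 = d1 - sigma * sqrt(T) = -0.25614126
exp(-rT) = 0.96464029; exp(-qT) = 1.00000000
P = K * exp(-rT) * N(-d2) - S_0 * exp(-qT) * N(-d1)
N(-d1) = 0.35714049; N(-d2) = 0.60107912
P = 44.8600 * 0.96464029 * 0.60107912 - 44.7800 * 1.00000000 * 0.35714049 = 10.0182


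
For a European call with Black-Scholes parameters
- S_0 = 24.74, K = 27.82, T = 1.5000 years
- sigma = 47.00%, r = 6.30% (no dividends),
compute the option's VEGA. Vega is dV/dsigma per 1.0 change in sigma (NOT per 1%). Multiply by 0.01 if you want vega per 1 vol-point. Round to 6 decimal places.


Answer: Vega = 11.721524

Derivation:
d1 = 0.2481475223; d2 = -0.3274825673
phi(d1) = 0.3868465680; exp(-qT) = 1.0000000000; exp(-rT) = 0.9098277346
Vega = S * exp(-qT) * phi(d1) * sqrt(T) = 24.7400 * 1.0000000000 * 0.3868465680 * 1.2247448714 = 11.721524


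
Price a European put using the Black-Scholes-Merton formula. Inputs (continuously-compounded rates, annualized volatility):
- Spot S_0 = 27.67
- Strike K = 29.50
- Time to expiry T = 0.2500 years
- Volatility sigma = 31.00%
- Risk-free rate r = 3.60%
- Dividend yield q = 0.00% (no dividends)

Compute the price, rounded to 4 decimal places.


Answer: Price = 2.6499

Derivation:
d1 = (ln(S/K) + (r - q + 0.5*sigma^2) * T) / (sigma * sqrt(T)) = -0.27760626
d2 = d1 - sigma * sqrt(T) = -0.43260626
exp(-rT) = 0.99104038; exp(-qT) = 1.00000000
P = K * exp(-rT) * N(-d2) - S_0 * exp(-qT) * N(-d1)
N(-d1) = 0.60934269; N(-d2) = 0.66734958
P = 29.5000 * 0.99104038 * 0.66734958 - 27.6700 * 1.00000000 * 0.60934269 = 2.6499


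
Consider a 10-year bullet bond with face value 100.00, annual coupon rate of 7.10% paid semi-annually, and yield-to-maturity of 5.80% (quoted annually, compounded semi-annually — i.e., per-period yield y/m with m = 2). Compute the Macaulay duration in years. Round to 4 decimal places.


Coupon per period c = face * coupon_rate / m = 3.550000
Periods per year m = 2; per-period yield y/m = 0.029000
Number of cashflows N = 20
Cashflows (t years, CF_t, discount factor 1/(1+y/m)^(m*t), PV):
  t = 0.5000: CF_t = 3.550000, DF = 0.971817, PV = 3.449951
  t = 1.0000: CF_t = 3.550000, DF = 0.944429, PV = 3.352722
  t = 1.5000: CF_t = 3.550000, DF = 0.917812, PV = 3.258234
  t = 2.0000: CF_t = 3.550000, DF = 0.891946, PV = 3.166408
  t = 2.5000: CF_t = 3.550000, DF = 0.866808, PV = 3.077170
  t = 3.0000: CF_t = 3.550000, DF = 0.842379, PV = 2.990447
  t = 3.5000: CF_t = 3.550000, DF = 0.818639, PV = 2.906168
  t = 4.0000: CF_t = 3.550000, DF = 0.795567, PV = 2.824264
  t = 4.5000: CF_t = 3.550000, DF = 0.773146, PV = 2.744669
  t = 5.0000: CF_t = 3.550000, DF = 0.751357, PV = 2.667317
  t = 5.5000: CF_t = 3.550000, DF = 0.730182, PV = 2.592145
  t = 6.0000: CF_t = 3.550000, DF = 0.709603, PV = 2.519091
  t = 6.5000: CF_t = 3.550000, DF = 0.689605, PV = 2.448096
  t = 7.0000: CF_t = 3.550000, DF = 0.670170, PV = 2.379102
  t = 7.5000: CF_t = 3.550000, DF = 0.651282, PV = 2.312053
  t = 8.0000: CF_t = 3.550000, DF = 0.632928, PV = 2.246893
  t = 8.5000: CF_t = 3.550000, DF = 0.615090, PV = 2.183569
  t = 9.0000: CF_t = 3.550000, DF = 0.597755, PV = 2.122030
  t = 9.5000: CF_t = 3.550000, DF = 0.580909, PV = 2.062226
  t = 10.0000: CF_t = 103.550000, DF = 0.564537, PV = 58.457819
Price P = sum_t PV_t = 109.760375
Macaulay numerator sum_t t * PV_t:
  t * PV_t at t = 0.5000: 1.724976
  t * PV_t at t = 1.0000: 3.352722
  t * PV_t at t = 1.5000: 4.887351
  t * PV_t at t = 2.0000: 6.332816
  t * PV_t at t = 2.5000: 7.692925
  t * PV_t at t = 3.0000: 8.971341
  t * PV_t at t = 3.5000: 10.171588
  t * PV_t at t = 4.0000: 11.297058
  t * PV_t at t = 4.5000: 12.351011
  t * PV_t at t = 5.0000: 13.336584
  t * PV_t at t = 5.5000: 14.256796
  t * PV_t at t = 6.0000: 15.114546
  t * PV_t at t = 6.5000: 15.912625
  t * PV_t at t = 7.0000: 16.653716
  t * PV_t at t = 7.5000: 17.340395
  t * PV_t at t = 8.0000: 17.975143
  t * PV_t at t = 8.5000: 18.560339
  t * PV_t at t = 9.0000: 19.098274
  t * PV_t at t = 9.5000: 19.591146
  t * PV_t at t = 10.0000: 584.578190
Macaulay duration D = (sum_t t * PV_t) / P = 819.199540 / 109.760375 = 7.463527

Answer: Macaulay duration = 7.4635 years


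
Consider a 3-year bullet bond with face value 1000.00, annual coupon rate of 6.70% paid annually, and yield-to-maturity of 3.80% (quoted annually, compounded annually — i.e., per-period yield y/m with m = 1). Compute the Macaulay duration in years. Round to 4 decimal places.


Coupon per period c = face * coupon_rate / m = 67.000000
Periods per year m = 1; per-period yield y/m = 0.038000
Number of cashflows N = 3
Cashflows (t years, CF_t, discount factor 1/(1+y/m)^(m*t), PV):
  t = 1.0000: CF_t = 67.000000, DF = 0.963391, PV = 64.547206
  t = 2.0000: CF_t = 67.000000, DF = 0.928122, PV = 62.184206
  t = 3.0000: CF_t = 1067.000000, DF = 0.894145, PV = 954.052687
Price P = sum_t PV_t = 1080.784099
Macaulay numerator sum_t t * PV_t:
  t * PV_t at t = 1.0000: 64.547206
  t * PV_t at t = 2.0000: 124.368413
  t * PV_t at t = 3.0000: 2862.158060
Macaulay duration D = (sum_t t * PV_t) / P = 3051.073679 / 1080.784099 = 2.823019

Answer: Macaulay duration = 2.8230 years


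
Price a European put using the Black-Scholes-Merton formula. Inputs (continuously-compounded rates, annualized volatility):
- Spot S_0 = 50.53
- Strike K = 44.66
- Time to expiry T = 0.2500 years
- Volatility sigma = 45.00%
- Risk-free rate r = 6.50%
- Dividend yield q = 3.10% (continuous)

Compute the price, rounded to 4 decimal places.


d1 = (ln(S/K) + (r - q + 0.5*sigma^2) * T) / (sigma * sqrt(T)) = 0.69911766
d2 = d1 - sigma * sqrt(T) = 0.47411766
exp(-rT) = 0.98388132; exp(-qT) = 0.99227995
P = K * exp(-rT) * N(-d2) - S_0 * exp(-qT) * N(-d1)
N(-d1) = 0.24223925; N(-d2) = 0.31770800
P = 44.6600 * 0.98388132 * 0.31770800 - 50.5300 * 0.99227995 * 0.24223925 = 1.8143

Answer: Price = 1.8143


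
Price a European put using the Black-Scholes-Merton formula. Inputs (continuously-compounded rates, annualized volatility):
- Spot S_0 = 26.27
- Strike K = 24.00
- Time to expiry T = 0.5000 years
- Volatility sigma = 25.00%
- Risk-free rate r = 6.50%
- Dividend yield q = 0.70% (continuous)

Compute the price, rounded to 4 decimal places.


d1 = (ln(S/K) + (r - q + 0.5*sigma^2) * T) / (sigma * sqrt(T)) = 0.76366838
d2 = d1 - sigma * sqrt(T) = 0.58689169
exp(-rT) = 0.96802245; exp(-qT) = 0.99650612
P = K * exp(-rT) * N(-d2) - S_0 * exp(-qT) * N(-d1)
N(-d1) = 0.22253244; N(-d2) = 0.27863823
P = 24.0000 * 0.96802245 * 0.27863823 - 26.2700 * 0.99650612 * 0.22253244 = 0.6480

Answer: Price = 0.6480


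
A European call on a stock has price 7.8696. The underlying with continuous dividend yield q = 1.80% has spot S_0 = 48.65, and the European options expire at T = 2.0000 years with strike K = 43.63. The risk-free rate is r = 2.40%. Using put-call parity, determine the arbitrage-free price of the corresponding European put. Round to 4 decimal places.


Answer: Put price = 2.5251

Derivation:
Put-call parity: C - P = S_0 * exp(-qT) - K * exp(-rT).
S_0 * exp(-qT) = 48.6500 * 0.96464029 = 46.92975028
K * exp(-rT) = 43.6300 * 0.95313379 = 41.58522713
P = C - S*exp(-qT) + K*exp(-rT)
P = 7.8696 - 46.92975028 + 41.58522713 = 2.5251


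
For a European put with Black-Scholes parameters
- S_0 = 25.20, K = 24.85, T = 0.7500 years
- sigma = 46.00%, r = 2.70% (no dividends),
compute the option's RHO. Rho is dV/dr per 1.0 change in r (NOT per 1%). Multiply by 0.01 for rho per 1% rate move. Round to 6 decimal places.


Answer: Rho = -9.955316

Derivation:
d1 = 0.2851262930; d2 = -0.1132453928
phi(d1) = 0.3830510401; exp(-qT) = 1.0000000000; exp(-rT) = 0.9799536543
N(-d2) = 0.5450819956
Rho = -K*T*exp(-rT)*N(-d2) = -24.8500 * 0.7500 * 0.9799536543 * 0.5450819956 = -9.955316


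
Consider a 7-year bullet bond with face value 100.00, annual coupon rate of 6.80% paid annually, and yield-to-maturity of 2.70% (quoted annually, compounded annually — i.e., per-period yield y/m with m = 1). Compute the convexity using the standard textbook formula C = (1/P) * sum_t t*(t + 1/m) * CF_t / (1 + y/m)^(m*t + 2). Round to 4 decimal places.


Answer: Convexity = 42.4550

Derivation:
Coupon per period c = face * coupon_rate / m = 6.800000
Periods per year m = 1; per-period yield y/m = 0.027000
Number of cashflows N = 7
Cashflows (t years, CF_t, discount factor 1/(1+y/m)^(m*t), PV):
  t = 1.0000: CF_t = 6.800000, DF = 0.973710, PV = 6.621227
  t = 2.0000: CF_t = 6.800000, DF = 0.948111, PV = 6.447154
  t = 3.0000: CF_t = 6.800000, DF = 0.923185, PV = 6.277657
  t = 4.0000: CF_t = 6.800000, DF = 0.898914, PV = 6.112616
  t = 5.0000: CF_t = 6.800000, DF = 0.875282, PV = 5.951915
  t = 6.0000: CF_t = 6.800000, DF = 0.852270, PV = 5.795438
  t = 7.0000: CF_t = 106.800000, DF = 0.829864, PV = 88.629469
Price P = sum_t PV_t = 125.835475
Convexity numerator sum_t t*(t + 1/m) * CF_t / (1+y/m)^(m*t + 2):
  t = 1.0000: term = 12.555314
  t = 2.0000: term = 36.675698
  t = 3.0000: term = 71.422976
  t = 4.0000: term = 115.908757
  t = 5.0000: term = 169.292244
  t = 6.0000: term = 230.778132
  t = 7.0000: term = 4705.711387
Convexity = (1/P) * sum = 5342.344508 / 125.835475 = 42.454995


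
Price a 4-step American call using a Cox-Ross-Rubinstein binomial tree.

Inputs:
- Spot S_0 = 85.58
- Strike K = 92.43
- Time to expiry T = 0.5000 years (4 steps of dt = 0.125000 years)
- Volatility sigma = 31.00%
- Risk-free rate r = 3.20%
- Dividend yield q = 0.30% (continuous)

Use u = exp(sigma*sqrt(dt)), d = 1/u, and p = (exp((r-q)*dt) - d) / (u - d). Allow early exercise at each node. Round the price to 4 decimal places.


dt = T/N = 0.125000
u = exp(sigma*sqrt(dt)) = 1.115833; d = 1/u = 0.896191
p = (exp((r-q)*dt) - d) / (u - d) = 0.489161
Discount per step: exp(-r*dt) = 0.996008
Stock lattice S(k, i) with i counting down-moves:
  k=0: S(0,0) = 85.5800
  k=1: S(1,0) = 95.4930; S(1,1) = 76.6960
  k=2: S(2,0) = 106.5543; S(2,1) = 85.5800; S(2,2) = 68.7343
  k=3: S(3,0) = 118.8968; S(3,1) = 95.4930; S(3,2) = 76.6960; S(3,3) = 61.5991
  k=4: S(4,0) = 132.6691; S(4,1) = 106.5543; S(4,2) = 85.5800; S(4,3) = 68.7343; S(4,4) = 55.2046
Terminal payoffs V(N, i) = max(S_T - K, 0):
  V(4,0) = 40.239068; V(4,1) = 14.124300; V(4,2) = 0.000000; V(4,3) = 0.000000; V(4,4) = 0.000000
Backward induction: V(k, i) = exp(-r*dt) * [p * V(k+1, i) + (1-p) * V(k+1, i+1)]; then take max(V_cont, immediate exercise) for American.
  V(3,0) = exp(-r*dt) * [p*40.239068 + (1-p)*14.124300] = 26.791248; exercise = 26.466845; V(3,0) = max -> 26.791248
  V(3,1) = exp(-r*dt) * [p*14.124300 + (1-p)*0.000000] = 6.881477; exercise = 3.063021; V(3,1) = max -> 6.881477
  V(3,2) = exp(-r*dt) * [p*0.000000 + (1-p)*0.000000] = 0.000000; exercise = 0.000000; V(3,2) = max -> 0.000000
  V(3,3) = exp(-r*dt) * [p*0.000000 + (1-p)*0.000000] = 0.000000; exercise = 0.000000; V(3,3) = max -> 0.000000
  V(2,0) = exp(-r*dt) * [p*26.791248 + (1-p)*6.881477] = 16.554212; exercise = 14.124300; V(2,0) = max -> 16.554212
  V(2,1) = exp(-r*dt) * [p*6.881477 + (1-p)*0.000000] = 3.352713; exercise = 0.000000; V(2,1) = max -> 3.352713
  V(2,2) = exp(-r*dt) * [p*0.000000 + (1-p)*0.000000] = 0.000000; exercise = 0.000000; V(2,2) = max -> 0.000000
  V(1,0) = exp(-r*dt) * [p*16.554212 + (1-p)*3.352713] = 9.771209; exercise = 3.063021; V(1,0) = max -> 9.771209
  V(1,1) = exp(-r*dt) * [p*3.352713 + (1-p)*0.000000] = 1.633470; exercise = 0.000000; V(1,1) = max -> 1.633470
  V(0,0) = exp(-r*dt) * [p*9.771209 + (1-p)*1.633470] = 5.591723; exercise = 0.000000; V(0,0) = max -> 5.591723

Answer: Price = V(0,0) = 5.5917
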